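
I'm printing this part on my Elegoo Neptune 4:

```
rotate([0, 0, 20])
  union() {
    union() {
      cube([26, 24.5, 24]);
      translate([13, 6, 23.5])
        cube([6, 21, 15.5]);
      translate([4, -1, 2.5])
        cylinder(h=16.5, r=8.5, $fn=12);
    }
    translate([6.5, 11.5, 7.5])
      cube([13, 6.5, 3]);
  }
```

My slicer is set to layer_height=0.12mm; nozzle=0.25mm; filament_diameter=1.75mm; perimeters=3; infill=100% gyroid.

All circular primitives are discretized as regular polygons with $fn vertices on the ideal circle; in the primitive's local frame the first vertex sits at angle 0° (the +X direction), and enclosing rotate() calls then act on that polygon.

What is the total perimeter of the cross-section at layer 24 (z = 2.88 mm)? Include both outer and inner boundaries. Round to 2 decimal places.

At z = 2.88 mm: the cube (footprint 26×24.5) is included at this height (perimeter 101.00 mm); the cube at (13, 6) is absent (z outside [23.5, 39]); the r=8.5 cylinder at (4, -1) contributes a regular 12-gon of circumradius 8.5 (perimeter = 2·12·8.500·sin(180°/12) = 52.80 mm); Merging all regions: the regions partially overlap (shared area 73.68 mm²), so the edge portions inside another operand are dropped and the merged outline is re-measured after clipping — boundary = 118.83 mm; the cube at (6.5, 11.5) is absent (z outside [7.5, 10.5]); Combining (union): only that combined region is present, so the union is just that shape — boundary = 118.83 mm; (whole slice rotated 20° about Z — lengths, areas and connectivity unchanged). Overall, the cross-section is a single solid region. Total boundary length (outer) = 118.83 mm.

118.83 mm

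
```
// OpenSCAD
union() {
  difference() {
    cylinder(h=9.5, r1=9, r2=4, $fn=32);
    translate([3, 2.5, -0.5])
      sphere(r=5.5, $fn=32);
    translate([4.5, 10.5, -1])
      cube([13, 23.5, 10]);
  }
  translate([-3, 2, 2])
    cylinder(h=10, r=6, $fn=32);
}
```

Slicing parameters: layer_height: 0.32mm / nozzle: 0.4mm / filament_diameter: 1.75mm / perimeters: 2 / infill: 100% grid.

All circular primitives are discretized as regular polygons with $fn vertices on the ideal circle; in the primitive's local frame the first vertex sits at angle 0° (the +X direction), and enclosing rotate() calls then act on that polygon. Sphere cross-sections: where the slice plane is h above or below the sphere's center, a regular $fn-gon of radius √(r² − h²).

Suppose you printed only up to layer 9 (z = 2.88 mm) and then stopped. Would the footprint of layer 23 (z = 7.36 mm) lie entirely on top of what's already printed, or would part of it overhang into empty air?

part overhangs

Compare the two slices. At z = 2.88: the cone contributes a regular 32-gon of circumradius 7.484 (interpolated between r1=9 and r2=4 at t=0.303) (area = (32/2)·7.484²·sin(360°/32) = 174.84 mm²); the r=5.5 sphere at (3, 2.5) slices to a regular 32-gon of circumradius 4.339 (√(r²−h²) with h=3.38 from center) (area = (32/2)·4.339²·sin(360°/32) = 58.76 mm²); the 13×23.5 cube at (4.5, 10.5) contributes its full rectangle (area 305.50 mm²); Taking the first minus the rest: starting from the cone (174.84 mm²), the r=5.5 sphere at (3, 2.5) partially overlaps it — only the 55.10 mm² overlap (of its 58.76 mm²) is removed, clipping the outline; the 13×23.5 cube at (4.5, 10.5) misses the remaining region (no effect) — area = 119.74 mm²; the r=6 cylinder at (-3, 2) gives a regular 32-gon of circumradius 6 (constant along its height) (area = (32/2)·6.000²·sin(360°/32) = 112.37 mm²); Taking the union: the regions partially overlap — summed areas 232.11 mm² minus the doubly-counted overlap 66.95 mm² gives 165.16 mm² — area = 165.16 mm². At z = 7.36: the cone (r1=9→r2=4) has section circumradius 5.126 here — a regular 32-gon (area = (32/2)·5.126²·sin(360°/32) = 82.03 mm²); the sphere at (3, 2.5) is absent (|z−center|=7.860 > r=5.5); the cube at (4.5, 10.5) is present — its section is the full 13×23.5 rectangle (area 305.50 mm²); Taking the first minus the rest: starting from the cone (82.03 mm²), the 13×23.5 cube at (4.5, 10.5) misses the remaining region (no effect) — area = 82.03 mm²; the r=6 cylinder at (-3, 2) gives a regular 32-gon of circumradius 6 (constant along its height) (area = (32/2)·6.000²·sin(360°/32) = 112.37 mm²); Taking the union: the regions partially overlap — summed areas 194.40 mm² minus the doubly-counted overlap 56.70 mm² gives 137.70 mm² — area = 137.70 mm². Checking containment: at z = 7.36 the cross-section extends beyond the z = 2.88 cross-section by about 11.56 mm².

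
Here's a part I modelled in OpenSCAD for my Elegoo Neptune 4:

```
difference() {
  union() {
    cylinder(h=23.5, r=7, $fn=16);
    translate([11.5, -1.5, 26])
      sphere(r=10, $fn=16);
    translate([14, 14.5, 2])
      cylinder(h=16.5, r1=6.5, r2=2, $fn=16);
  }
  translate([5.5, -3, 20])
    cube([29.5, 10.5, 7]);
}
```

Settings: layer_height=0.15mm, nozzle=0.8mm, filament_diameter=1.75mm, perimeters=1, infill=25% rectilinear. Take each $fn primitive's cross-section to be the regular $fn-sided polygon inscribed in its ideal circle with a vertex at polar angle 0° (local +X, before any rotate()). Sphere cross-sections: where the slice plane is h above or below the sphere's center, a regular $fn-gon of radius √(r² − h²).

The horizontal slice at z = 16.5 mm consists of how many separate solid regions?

At z = 16.5 mm: the r=7 cylinder gives a regular 16-gon of circumradius 7 (constant along its height); the r=10 sphere at (11.5, -1.5) slices to a regular 16-gon of circumradius 3.122 (√(r²−h²) with h=9.5 from center); the cone at (14, 14.5) contributes a regular 16-gon of circumradius 2.545 (interpolated between r1=6.5 and r2=2 at t=0.879); Combining (union): the 3 present regions are separate (no shared area or edge), so areas and boundary lengths simply add and each stays a separate island — 3 connected regions; the cube at (5.5, -3) is not intersected at this z (z outside [20, 27]); Subtracting the remaining from the first: none of the subtracted shapes is present at this height, so that combined region is unchanged — 3 connected regions. The result has 3 disconnected regions.

3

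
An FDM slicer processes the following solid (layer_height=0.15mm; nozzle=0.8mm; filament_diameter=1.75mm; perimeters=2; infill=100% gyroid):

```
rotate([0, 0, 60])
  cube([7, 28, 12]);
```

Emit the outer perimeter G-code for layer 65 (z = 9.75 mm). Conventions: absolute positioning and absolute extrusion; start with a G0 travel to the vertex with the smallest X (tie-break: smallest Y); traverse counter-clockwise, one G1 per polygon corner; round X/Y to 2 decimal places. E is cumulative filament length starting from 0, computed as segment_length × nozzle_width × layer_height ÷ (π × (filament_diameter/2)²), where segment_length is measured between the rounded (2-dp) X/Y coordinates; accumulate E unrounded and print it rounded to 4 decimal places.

At z = 9.75 mm: the cube (footprint 7×28) is included at this height; (whole slice rotated 60° about Z — lengths, areas and connectivity unchanged). The outline is a single polygon with 4 vertices. Extrusion per mm of travel: 0.8 × 0.15 / (π × 0.875²) = 0.049890. Accumulating E over each segment gives final E = 3.4922.

G0 X-24.25 Y14.00 Z9.75
G1 X0.00 Y0.00 E1.3970
G1 X3.50 Y6.06 E1.7461
G1 X-20.75 Y20.06 E3.1431
G1 X-24.25 Y14.00 E3.4922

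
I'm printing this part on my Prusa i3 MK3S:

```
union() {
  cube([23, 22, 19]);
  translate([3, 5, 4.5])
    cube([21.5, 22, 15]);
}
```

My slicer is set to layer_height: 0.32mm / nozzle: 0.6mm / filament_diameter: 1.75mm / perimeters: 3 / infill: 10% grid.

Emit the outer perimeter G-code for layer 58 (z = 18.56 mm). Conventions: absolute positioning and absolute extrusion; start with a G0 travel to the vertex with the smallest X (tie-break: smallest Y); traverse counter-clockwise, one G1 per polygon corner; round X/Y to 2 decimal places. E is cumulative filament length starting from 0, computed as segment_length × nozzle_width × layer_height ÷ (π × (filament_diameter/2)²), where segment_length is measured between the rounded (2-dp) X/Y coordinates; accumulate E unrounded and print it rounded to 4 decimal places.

G0 X0.00 Y0.00 Z18.56
G1 X23.00 Y0.00 E1.8360
G1 X23.00 Y5.00 E2.2351
G1 X24.50 Y5.00 E2.3548
G1 X24.50 Y27.00 E4.1110
G1 X3.00 Y27.00 E5.8272
G1 X3.00 Y22.00 E6.2263
G1 X0.00 Y22.00 E6.4658
G1 X0.00 Y0.00 E8.2219

At z = 18.56 mm: the 23×22 cube contributes its full rectangle; the cube at (3, 5) (footprint 21.5×22) is included at this height; Taking the union: the regions partially overlap (shared area 340.00 mm²), so overlapping operands fuse into one piece — 1 connected region. The outline is a single polygon with 8 vertices. Extrusion per mm of travel: 0.6 × 0.32 / (π × 0.875²) = 0.079824. Accumulating E over each segment gives final E = 8.2219.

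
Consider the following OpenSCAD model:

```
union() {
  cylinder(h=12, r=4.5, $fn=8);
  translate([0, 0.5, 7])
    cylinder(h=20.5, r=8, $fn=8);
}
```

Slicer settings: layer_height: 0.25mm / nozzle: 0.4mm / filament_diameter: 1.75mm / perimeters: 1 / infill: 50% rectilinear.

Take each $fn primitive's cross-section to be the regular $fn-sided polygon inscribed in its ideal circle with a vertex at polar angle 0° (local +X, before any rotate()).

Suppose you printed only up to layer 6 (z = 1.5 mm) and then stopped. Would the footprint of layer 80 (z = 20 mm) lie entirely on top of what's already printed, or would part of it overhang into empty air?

part overhangs

Compare the two slices. At z = 1.5: the r=4.5 cylinder gives a regular 8-gon of circumradius 4.5 (constant along its height) (area = (8/2)·4.500²·sin(360°/8) = 57.28 mm²); the cylinder at (0, 0.5) is absent (z outside [7, 27.5]); Merging all regions: only the r=4.5 cylinder is present, so the union is just that shape — area = 57.28 mm². At z = 20: the cylinder is absent (z outside [0, 12]); the r=8 cylinder at (0, 0.5) gives a regular 8-gon of circumradius 8 (constant along its height) (area = (8/2)·8.000²·sin(360°/8) = 181.02 mm²); Taking the union: only the r=8 cylinder at (0, 0.5) is present, so the union is just that shape — area = 181.02 mm². Checking containment: at z = 20 the cross-section extends beyond the z = 1.5 cross-section by about 123.74 mm².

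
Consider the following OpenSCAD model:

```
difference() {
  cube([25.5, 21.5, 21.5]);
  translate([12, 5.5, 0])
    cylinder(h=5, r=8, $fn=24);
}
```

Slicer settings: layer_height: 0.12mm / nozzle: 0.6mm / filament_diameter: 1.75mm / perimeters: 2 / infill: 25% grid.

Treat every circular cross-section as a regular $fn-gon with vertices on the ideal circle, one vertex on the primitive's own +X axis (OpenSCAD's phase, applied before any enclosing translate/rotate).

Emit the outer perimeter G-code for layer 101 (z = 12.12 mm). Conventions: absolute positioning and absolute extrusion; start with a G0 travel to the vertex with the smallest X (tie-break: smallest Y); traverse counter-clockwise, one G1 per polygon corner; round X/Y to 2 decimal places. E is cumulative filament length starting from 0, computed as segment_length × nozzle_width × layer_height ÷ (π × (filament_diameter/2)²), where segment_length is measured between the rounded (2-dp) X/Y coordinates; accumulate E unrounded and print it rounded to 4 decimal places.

At z = 12.12 mm: the cube is present — its section is the full 25.5×21.5 rectangle; the cylinder at (12, 5.5) is absent (z outside [0, 5]); Subtracting the remaining from the first: none of the subtracted shapes is present at this height, so the 25.5×21.5 cube is unchanged — 1 connected region. The outline is a single polygon with 4 vertices. Extrusion per mm of travel: 0.6 × 0.12 / (π × 0.875²) = 0.029934. Accumulating E over each segment gives final E = 2.8138.

G0 X0.00 Y0.00 Z12.12
G1 X25.50 Y0.00 E0.7633
G1 X25.50 Y21.50 E1.4069
G1 X0.00 Y21.50 E2.1702
G1 X0.00 Y0.00 E2.8138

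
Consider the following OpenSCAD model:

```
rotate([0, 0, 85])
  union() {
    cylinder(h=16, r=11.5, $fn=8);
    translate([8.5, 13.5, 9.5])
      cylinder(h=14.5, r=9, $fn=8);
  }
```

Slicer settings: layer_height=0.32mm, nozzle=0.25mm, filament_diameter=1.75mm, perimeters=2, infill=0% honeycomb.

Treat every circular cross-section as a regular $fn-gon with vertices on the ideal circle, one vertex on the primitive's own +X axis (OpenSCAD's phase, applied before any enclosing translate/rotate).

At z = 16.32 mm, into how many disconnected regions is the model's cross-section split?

At z = 16.32 mm: the cylinder is not intersected at this z (z outside [0, 16]); the r=9 cylinder at (8.5, 13.5) contributes a regular 8-gon of circumradius 9; Taking the union: only the r=9 cylinder at (8.5, 13.5) is present, so the union is just that shape — 1 connected region; (whole slice rotated 85° about Z — lengths, areas and connectivity unchanged). The result has 1 disconnected region.

1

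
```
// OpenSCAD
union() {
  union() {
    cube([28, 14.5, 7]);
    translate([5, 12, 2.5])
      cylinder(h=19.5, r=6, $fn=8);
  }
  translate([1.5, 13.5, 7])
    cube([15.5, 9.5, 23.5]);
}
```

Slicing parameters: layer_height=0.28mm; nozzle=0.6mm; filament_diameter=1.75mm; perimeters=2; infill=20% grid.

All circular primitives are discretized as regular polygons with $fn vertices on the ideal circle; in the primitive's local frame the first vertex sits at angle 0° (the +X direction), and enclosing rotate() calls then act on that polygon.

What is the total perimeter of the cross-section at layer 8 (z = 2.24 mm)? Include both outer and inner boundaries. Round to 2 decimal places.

At z = 2.24 mm: the cube (footprint 28×14.5) is included at this height (perimeter 85.00 mm); the cylinder at (5, 12) is absent (z outside [2.5, 22]); Taking the union: only the 28×14.5 cube is present, so the union is just that shape — boundary = 85.00 mm; the cube at (1.5, 13.5) is not intersected at this z (z outside [7, 30.5]); Merging all regions: only that combined region is present, so the union is just that shape — boundary = 85.00 mm. Overall, the cross-section is a single solid region. Total boundary length (outer) = 85.00 mm.

85.00 mm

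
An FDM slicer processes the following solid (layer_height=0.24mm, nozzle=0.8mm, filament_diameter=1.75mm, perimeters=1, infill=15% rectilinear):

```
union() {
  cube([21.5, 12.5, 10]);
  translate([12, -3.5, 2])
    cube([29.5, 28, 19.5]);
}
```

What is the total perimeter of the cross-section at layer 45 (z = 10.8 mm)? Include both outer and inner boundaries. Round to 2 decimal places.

115.00 mm

At z = 10.8 mm: the cube is absent (z outside [0, 10]); the 29.5×28 cube at (12, -3.5) contributes its full rectangle (perimeter 115.00 mm); Merging all regions: only the 29.5×28 cube at (12, -3.5) is present, so the union is just that shape — boundary = 115.00 mm. Overall, the cross-section is a single solid region. Total boundary length (outer) = 115.00 mm.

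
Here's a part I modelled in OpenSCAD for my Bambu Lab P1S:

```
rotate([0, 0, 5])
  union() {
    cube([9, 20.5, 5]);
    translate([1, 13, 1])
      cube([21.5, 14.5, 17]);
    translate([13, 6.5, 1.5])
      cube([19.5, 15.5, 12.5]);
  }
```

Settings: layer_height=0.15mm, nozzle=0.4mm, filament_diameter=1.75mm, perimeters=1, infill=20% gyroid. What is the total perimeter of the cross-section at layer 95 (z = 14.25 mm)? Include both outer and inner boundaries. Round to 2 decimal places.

At z = 14.25 mm: the cube is not intersected at this z (z outside [0, 5]); the cube at (1, 13) is present — its section is the full 21.5×14.5 rectangle (perimeter 72.00 mm); the cube at (13, 6.5) is not intersected at this z (z outside [1.5, 14]); Merging all regions: only the 21.5×14.5 cube at (1, 13) is present, so the union is just that shape — boundary = 72.00 mm; (whole slice rotated 5° about Z — lengths, areas and connectivity unchanged). Overall, the cross-section is a single solid region. Total boundary length (outer) = 72.00 mm.

72.00 mm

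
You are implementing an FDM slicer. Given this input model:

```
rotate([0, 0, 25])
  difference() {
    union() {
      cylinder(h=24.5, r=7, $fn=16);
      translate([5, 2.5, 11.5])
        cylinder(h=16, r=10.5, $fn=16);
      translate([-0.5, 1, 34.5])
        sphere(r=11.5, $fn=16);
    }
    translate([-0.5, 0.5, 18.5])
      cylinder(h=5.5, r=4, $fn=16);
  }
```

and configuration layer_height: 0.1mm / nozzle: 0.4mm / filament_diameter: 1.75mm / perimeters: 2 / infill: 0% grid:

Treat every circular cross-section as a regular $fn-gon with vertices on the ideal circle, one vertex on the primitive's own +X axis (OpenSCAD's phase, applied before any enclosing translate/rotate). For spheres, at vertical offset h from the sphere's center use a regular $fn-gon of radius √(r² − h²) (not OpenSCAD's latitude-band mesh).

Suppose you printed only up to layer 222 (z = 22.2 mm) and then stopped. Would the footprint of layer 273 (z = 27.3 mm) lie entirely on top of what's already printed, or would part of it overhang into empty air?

part overhangs

Compare the two slices. At z = 22.2: the r=7 cylinder contributes a regular 16-gon of circumradius 7 (area = (16/2)·7.000²·sin(360°/16) = 150.01 mm²); the cylinder at (5, 2.5): section is a regular 16-gon, circumradius r=10.5 (area = (16/2)·10.500²·sin(360°/16) = 337.53 mm²); the sphere at (-0.5, 1) is absent (|z−center|=12.300 > r=11.5); Taking the union: the regions partially overlap — summed areas 487.54 mm² minus the doubly-counted overlap 128.85 mm² gives 358.68 mm² — area = 358.68 mm²; the cylinder at (-0.5, 0.5): section is a regular 16-gon, circumradius r=4 (area = (16/2)·4.000²·sin(360°/16) = 48.98 mm²); Subtracting the remaining from the first: starting from that combined region (358.68 mm²), the r=4 cylinder at (-0.5, 0.5) lies wholly inside it (removes its full 48.98 mm² and its 24.97 mm outline becomes a hole wall) — area = 309.70 mm²; (whole slice rotated 25° about Z — lengths, areas and connectivity unchanged). At z = 27.3: the cylinder is absent (z outside [0, 24.5]); the r=10.5 cylinder at (5, 2.5) contributes a regular 16-gon of circumradius 10.5 (area = (16/2)·10.500²·sin(360°/16) = 337.53 mm²); the r=11.5 sphere at (-0.5, 1) slices to a regular 16-gon of circumradius 8.967 (√(r²−h²) with h=7.2 from center) (area = (16/2)·8.967²·sin(360°/16) = 246.17 mm²); Taking the union: the regions partially overlap — summed areas 583.70 mm² minus the doubly-counted overlap 179.90 mm² gives 403.80 mm² — area = 403.80 mm²; the cylinder at (-0.5, 0.5) is not intersected at this z (z outside [18.5, 24]); Subtracting the remaining from the first: none of the subtracted shapes is present at this height, so the result so far is unchanged — area = 403.80 mm²; (rotated 25° about Z; rotation is an isometry so areas/perimeters/island counts are preserved). Checking containment: at z = 27.3 the cross-section extends beyond the z = 22.2 cross-section by about 94.10 mm².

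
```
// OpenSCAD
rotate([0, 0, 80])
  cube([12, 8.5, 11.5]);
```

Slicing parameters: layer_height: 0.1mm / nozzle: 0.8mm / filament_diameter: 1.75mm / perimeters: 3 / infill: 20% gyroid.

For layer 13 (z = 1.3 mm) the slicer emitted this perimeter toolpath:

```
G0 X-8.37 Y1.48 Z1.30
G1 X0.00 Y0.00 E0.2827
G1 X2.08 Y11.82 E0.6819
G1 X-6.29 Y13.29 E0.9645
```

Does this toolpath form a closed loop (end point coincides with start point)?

no

Start point (G0): (-8.37, 1.48). End point (last G1): the path does not return to the start — open.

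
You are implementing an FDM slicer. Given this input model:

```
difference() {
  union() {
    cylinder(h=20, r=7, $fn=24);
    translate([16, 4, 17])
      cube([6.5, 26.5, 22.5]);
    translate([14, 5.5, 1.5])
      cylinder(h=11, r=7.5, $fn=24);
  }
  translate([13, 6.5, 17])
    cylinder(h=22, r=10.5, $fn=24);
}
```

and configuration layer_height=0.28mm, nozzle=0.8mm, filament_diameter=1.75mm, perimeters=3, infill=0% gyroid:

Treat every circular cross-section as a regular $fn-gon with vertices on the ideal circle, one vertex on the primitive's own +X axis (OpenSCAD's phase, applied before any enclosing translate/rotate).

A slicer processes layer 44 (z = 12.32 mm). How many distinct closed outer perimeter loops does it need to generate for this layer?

At z = 12.32 mm: the cylinder: section is a regular 24-gon, circumradius r=7; the cube at (16, 4) is not intersected at this z (z outside [17, 39.5]); the r=7.5 cylinder at (14, 5.5) gives a regular 24-gon of circumradius 7.5 (constant along its height); Taking the union: the 2 present regions are separate (no shared area or edge), so areas and boundary lengths simply add and each stays a separate island — 2 connected regions; the cylinder at (13, 6.5) is not intersected at this z (z outside [17, 39]); Subtracting the remaining from the first: none of the subtracted shapes is present at this height, so that combined region is unchanged — 2 connected regions. The result has 2 disconnected regions.

2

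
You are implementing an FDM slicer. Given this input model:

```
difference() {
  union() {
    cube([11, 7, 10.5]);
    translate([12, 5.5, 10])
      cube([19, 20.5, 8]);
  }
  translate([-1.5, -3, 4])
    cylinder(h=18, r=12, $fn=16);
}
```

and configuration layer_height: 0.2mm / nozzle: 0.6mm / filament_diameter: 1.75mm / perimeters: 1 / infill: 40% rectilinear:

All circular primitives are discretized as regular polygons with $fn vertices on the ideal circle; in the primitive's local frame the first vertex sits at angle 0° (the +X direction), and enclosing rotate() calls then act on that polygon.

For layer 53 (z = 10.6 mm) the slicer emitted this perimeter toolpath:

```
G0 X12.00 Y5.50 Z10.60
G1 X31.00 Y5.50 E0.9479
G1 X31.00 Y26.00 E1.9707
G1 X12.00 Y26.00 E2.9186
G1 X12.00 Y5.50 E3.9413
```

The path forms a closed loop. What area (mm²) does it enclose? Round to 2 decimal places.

389.50 mm²

Apply the shoelace formula to the sequence of (X, Y) vertices; enclosed area = 389.50 mm².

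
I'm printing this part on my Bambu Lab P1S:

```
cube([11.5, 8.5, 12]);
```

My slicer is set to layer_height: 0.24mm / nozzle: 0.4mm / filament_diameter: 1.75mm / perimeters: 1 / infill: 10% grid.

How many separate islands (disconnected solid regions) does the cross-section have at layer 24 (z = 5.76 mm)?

At z = 5.76 mm: the 11.5×8.5 cube contributes its full rectangle. Overall, the cross-section is a single solid region. Island count = 1.

1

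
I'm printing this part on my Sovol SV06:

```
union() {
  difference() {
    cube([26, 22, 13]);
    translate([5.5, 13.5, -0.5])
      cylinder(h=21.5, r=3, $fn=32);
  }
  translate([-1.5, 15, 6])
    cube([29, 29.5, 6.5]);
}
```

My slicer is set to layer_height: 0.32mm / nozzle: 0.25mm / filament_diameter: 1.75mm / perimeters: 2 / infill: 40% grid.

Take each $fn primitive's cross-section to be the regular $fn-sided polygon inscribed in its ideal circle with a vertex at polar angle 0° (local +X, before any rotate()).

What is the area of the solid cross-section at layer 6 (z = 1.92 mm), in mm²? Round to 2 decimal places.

543.91 mm²

At z = 1.92 mm: the cube (footprint 26×22) is included at this height (area 572.00 mm²); the r=3 cylinder at (5.5, 13.5) gives a regular 32-gon of circumradius 3 (constant along its height) (area = (32/2)·3.000²·sin(360°/32) = 28.09 mm²); Subtracting the remaining from the first: starting from the 26×22 cube (572.00 mm²), the r=3 cylinder at (5.5, 13.5) lies wholly inside it (removes its full 28.09 mm² and its 18.82 mm outline becomes a hole wall) — area = 543.91 mm²; the cube at (-1.5, 15) is absent (z outside [6, 12.5]); Merging all regions: only that combined region is present, so the union is just that shape — area = 543.91 mm². Overall, the cross-section is one region with 1 hole. Net area = 543.91 mm².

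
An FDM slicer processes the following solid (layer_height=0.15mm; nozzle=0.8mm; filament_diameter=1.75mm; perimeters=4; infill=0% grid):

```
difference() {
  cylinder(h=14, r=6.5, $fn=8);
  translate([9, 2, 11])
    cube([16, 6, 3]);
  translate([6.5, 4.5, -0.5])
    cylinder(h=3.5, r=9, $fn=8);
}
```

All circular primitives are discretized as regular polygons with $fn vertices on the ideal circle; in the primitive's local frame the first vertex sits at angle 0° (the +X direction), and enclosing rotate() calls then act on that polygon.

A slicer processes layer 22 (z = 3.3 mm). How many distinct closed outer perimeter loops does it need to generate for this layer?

1

At z = 3.3 mm: the r=6.5 cylinder gives a regular 8-gon of circumradius 6.5 (constant along its height); the cube at (9, 2) does not reach this height (z outside [11, 14]); the cylinder at (6.5, 4.5) is absent (z outside [-0.5, 3]); After the difference (first − rest): none of the subtracted shapes is present at this height, so the r=6.5 cylinder is unchanged — 1 connected region. The result has 1 disconnected region.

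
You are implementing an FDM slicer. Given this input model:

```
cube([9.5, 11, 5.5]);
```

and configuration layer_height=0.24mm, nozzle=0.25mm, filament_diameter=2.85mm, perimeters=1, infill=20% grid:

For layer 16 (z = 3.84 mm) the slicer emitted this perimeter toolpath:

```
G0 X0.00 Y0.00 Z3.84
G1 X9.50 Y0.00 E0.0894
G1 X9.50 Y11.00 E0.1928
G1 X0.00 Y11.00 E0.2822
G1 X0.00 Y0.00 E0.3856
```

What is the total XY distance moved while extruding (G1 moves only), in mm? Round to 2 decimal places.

41.00 mm

Sum the Euclidean lengths of each G1 segment: total = 41.00 mm.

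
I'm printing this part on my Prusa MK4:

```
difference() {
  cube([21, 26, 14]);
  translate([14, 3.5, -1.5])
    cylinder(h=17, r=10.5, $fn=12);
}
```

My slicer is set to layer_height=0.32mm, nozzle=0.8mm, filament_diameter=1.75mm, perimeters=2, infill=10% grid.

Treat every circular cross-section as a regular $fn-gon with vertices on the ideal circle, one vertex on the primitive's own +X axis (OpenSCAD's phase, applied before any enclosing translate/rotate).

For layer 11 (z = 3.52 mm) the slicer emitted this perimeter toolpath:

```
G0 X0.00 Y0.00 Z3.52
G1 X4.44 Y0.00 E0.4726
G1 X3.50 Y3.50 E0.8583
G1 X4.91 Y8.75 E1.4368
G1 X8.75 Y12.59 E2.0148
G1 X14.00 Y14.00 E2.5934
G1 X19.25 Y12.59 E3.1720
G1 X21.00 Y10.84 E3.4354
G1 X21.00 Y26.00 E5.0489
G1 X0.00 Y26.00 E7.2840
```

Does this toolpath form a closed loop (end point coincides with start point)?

no

Start point (G0): (0.00, 0.00). End point (last G1): the path does not return to the start — open.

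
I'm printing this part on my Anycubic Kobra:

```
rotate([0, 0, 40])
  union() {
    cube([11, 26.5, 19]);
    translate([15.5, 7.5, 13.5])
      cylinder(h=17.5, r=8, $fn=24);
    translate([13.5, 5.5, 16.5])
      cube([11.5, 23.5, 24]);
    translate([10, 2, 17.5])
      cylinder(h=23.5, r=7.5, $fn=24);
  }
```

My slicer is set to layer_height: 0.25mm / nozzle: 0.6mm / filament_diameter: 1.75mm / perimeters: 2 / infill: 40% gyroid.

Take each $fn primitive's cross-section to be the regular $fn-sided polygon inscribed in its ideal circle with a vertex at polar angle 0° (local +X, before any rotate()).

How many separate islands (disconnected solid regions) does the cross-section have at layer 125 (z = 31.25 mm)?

At z = 31.25 mm: the cube is absent (z outside [0, 19]); the cylinder at (15.5, 7.5) is not intersected at this z (z outside [13.5, 31]); the 11.5×23.5 cube at (13.5, 5.5) contributes its full rectangle; the cylinder at (10, 2): section is a regular 24-gon, circumradius r=7.5; Taking the union: the regions partially overlap (shared area 5.73 mm²), so overlapping operands fuse into one piece — 1 connected region; (whole slice rotated 40° about Z — lengths, areas and connectivity unchanged). Overall, the cross-section is a single solid region. Island count = 1.

1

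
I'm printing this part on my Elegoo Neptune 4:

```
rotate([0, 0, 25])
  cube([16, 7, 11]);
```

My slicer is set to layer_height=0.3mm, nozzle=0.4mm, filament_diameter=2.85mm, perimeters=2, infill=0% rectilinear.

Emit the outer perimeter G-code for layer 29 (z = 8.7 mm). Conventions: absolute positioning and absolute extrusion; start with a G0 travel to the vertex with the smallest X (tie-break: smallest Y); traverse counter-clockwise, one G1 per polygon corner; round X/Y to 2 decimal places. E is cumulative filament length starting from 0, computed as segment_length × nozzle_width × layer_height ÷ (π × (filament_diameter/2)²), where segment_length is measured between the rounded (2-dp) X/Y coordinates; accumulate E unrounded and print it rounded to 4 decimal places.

G0 X-2.96 Y6.34 Z8.70
G1 X0.00 Y0.00 E0.1316
G1 X14.50 Y6.76 E0.4326
G1 X11.54 Y13.11 E0.5643
G1 X-2.96 Y6.34 E0.8654

At z = 8.7 mm: the cube is present — its section is the full 16×7 rectangle; (whole slice rotated 25° about Z — lengths, areas and connectivity unchanged). The outline is a single polygon with 4 vertices. Extrusion per mm of travel: 0.4 × 0.3 / (π × 1.425²) = 0.018811. Accumulating E over each segment gives final E = 0.8654.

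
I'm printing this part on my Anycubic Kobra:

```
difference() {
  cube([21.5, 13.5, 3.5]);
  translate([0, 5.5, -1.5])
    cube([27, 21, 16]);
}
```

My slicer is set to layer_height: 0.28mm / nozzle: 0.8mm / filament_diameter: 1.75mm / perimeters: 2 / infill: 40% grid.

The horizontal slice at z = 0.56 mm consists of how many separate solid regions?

At z = 0.56 mm: the cube (footprint 21.5×13.5) is included at this height; the cube at (0, 5.5) (footprint 27×21) is included at this height; After the difference (first − rest): starting from the 21.5×13.5 cube, the 27×21 cube at (0, 5.5) partially overlaps it — only the 172.00 mm² overlap (of its 567.00 mm²) is removed, clipping the outline — 1 connected region. The result has 1 disconnected region.

1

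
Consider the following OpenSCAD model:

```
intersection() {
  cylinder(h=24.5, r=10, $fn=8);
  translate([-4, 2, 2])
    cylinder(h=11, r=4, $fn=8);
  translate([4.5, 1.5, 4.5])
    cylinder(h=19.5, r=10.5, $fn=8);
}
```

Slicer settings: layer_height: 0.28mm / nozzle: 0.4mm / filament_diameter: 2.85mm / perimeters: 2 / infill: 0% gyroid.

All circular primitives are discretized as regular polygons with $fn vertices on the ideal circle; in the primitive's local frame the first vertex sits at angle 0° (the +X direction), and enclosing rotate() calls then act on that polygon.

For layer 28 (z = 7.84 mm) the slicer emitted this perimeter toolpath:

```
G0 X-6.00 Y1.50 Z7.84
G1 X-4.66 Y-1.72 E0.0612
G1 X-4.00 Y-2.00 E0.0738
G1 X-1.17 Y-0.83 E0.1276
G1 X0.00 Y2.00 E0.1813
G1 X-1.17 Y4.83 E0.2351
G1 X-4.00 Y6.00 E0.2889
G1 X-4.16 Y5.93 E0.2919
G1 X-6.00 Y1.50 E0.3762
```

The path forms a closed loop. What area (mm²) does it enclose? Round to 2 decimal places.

Apply the shoelace formula to the sequence of (X, Y) vertices; enclosed area = 31.80 mm².

31.80 mm²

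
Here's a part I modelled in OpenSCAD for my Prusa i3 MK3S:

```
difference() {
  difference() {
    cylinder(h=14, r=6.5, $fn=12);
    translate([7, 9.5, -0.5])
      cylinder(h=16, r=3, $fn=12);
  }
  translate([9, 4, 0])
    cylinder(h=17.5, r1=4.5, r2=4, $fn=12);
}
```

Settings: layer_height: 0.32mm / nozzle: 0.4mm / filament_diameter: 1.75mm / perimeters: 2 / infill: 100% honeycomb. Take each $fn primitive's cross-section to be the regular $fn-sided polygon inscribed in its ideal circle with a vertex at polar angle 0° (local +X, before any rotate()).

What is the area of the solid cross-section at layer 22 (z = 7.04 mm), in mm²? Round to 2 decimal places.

At z = 7.04 mm: the cylinder: section is a regular 12-gon, circumradius r=6.5 (area = (12/2)·6.500²·sin(360°/12) = 126.75 mm²); the r=3 cylinder at (7, 9.5) contributes a regular 12-gon of circumradius 3 (area = (12/2)·3.000²·sin(360°/12) = 27.00 mm²); After the difference (first − rest): starting from the r=6.5 cylinder (126.75 mm²), the r=3 cylinder at (7, 9.5) misses the remaining region (no effect) — area = 126.75 mm²; the cone at (9, 4): at t=0.402 of its height the radius interpolates to r₁+(r₂−r₁)t = 4.299, giving a regular 12-gon of that circumradius (area = (12/2)·4.299²·sin(360°/12) = 55.44 mm²); Taking the first minus the rest: starting from the result so far (126.75 mm²), the cone at (9, 4) partially overlaps it — only the 1.73 mm² overlap (of its 55.44 mm²) is removed, clipping the outline — area = 125.02 mm². Overall, the cross-section is a single solid region. Net area = 125.02 mm².

125.02 mm²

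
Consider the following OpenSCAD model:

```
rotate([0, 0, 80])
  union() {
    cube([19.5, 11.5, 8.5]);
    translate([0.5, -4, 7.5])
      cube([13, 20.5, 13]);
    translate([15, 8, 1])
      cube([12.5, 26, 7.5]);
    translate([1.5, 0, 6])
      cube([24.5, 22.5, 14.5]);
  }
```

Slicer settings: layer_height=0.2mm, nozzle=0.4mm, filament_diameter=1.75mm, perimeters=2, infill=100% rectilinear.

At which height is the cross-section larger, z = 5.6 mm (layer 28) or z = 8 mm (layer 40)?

Layer 28 (z = 5.6): the 19.5×11.5 cube contributes its full rectangle (area 224.25 mm²); the cube at (0.5, -4) is not intersected at this z (z outside [7.5, 20.5]); the cube at (15, 8) is present — its section is the full 12.5×26 rectangle (area 325.00 mm²); the cube at (1.5, 0) does not reach this height (z outside [6, 20.5]); Combining (union): the regions partially overlap — summed areas 549.25 mm² minus the doubly-counted overlap 15.75 mm² gives 533.50 mm² — area = 533.50 mm²; (whole slice rotated 80° about Z — lengths, areas and connectivity unchanged). So its area = 533.50 mm². Layer 40 (z = 8): the cube (footprint 19.5×11.5) is included at this height (area 224.25 mm²); the cube at (0.5, -4) is present — its section is the full 13×20.5 rectangle (area 266.50 mm²); the cube at (15, 8) is present — its section is the full 12.5×26 rectangle (area 325.00 mm²); the cube at (1.5, 0) (footprint 24.5×22.5) is included at this height (area 551.25 mm²); Combining (union): the regions partially overlap — summed areas 1367.00 mm² minus the doubly-counted overlap 576.00 mm² gives 791.00 mm² — area = 791.00 mm²; (rotated 80° about Z; rotation is an isometry so areas/perimeters/island counts are preserved). So its area = 791.00 mm². Layer 40 is larger (791.00 vs 533.50 mm²).

layer 40 (z = 8 mm)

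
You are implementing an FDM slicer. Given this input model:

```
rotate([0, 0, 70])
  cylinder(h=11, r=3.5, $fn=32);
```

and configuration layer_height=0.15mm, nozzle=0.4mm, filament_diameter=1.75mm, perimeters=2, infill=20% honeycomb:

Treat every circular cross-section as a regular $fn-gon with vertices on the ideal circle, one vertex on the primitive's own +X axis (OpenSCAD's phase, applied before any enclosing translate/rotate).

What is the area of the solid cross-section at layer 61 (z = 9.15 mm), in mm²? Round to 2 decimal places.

38.24 mm²

At z = 9.15 mm: the r=3.5 cylinder gives a regular 32-gon of circumradius 3.5 (constant along its height) (area = (32/2)·3.500²·sin(360°/32) = 38.24 mm²); (whole slice rotated 70° about Z — lengths, areas and connectivity unchanged). Overall, the cross-section is a single solid region. Net area = 38.24 mm².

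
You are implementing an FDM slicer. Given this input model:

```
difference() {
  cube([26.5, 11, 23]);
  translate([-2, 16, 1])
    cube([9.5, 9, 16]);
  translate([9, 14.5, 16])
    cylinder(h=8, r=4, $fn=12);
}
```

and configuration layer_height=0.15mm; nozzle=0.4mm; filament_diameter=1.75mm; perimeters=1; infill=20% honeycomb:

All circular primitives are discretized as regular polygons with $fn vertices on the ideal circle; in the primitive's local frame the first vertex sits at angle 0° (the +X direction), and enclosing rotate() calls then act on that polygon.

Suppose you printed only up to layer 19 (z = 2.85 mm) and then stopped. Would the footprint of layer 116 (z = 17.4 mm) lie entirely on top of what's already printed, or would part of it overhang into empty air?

Compare the two slices. At z = 2.85: the cube (footprint 26.5×11) is included at this height (area 291.50 mm²); the cube at (-2, 16) is present — its section is the full 9.5×9 rectangle (area 85.50 mm²); the cylinder at (9, 14.5) is not intersected at this z (z outside [16, 24]); Taking the first minus the rest: starting from the 26.5×11 cube (291.50 mm²), the 9.5×9 cube at (-2, 16) misses the remaining region (no effect) — area = 291.50 mm². At z = 17.4: the cube is present — its section is the full 26.5×11 rectangle (area 291.50 mm²); the cube at (-2, 16) is absent (z outside [1, 17]); the r=4 cylinder at (9, 14.5) gives a regular 12-gon of circumradius 4 (constant along its height) (area = (12/2)·4.000²·sin(360°/12) = 48.00 mm²); After the difference (first − rest): starting from the 26.5×11 cube (291.50 mm²), the r=4 cylinder at (9, 14.5) partially overlaps it — only the 0.93 mm² overlap (of its 48.00 mm²) is removed, clipping the outline — area = 290.57 mm². Checking containment: the cross-section at z = 17.4 is a subset of the cross-section at z = 2.85.

entirely on top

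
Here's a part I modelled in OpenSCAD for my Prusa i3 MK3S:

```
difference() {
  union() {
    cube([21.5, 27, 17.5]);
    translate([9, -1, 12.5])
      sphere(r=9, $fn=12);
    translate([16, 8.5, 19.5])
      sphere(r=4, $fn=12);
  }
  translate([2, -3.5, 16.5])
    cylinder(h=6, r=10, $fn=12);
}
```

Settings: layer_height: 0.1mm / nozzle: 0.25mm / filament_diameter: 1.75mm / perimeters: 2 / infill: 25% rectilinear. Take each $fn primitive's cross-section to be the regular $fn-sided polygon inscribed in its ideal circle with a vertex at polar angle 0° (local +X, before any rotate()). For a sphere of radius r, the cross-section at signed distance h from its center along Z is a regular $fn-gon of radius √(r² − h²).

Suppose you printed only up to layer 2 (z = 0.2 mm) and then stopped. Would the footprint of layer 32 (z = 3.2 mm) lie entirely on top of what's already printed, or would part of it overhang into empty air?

Compare the two slices. At z = 0.2: the cube (footprint 21.5×27) is included at this height (area 580.50 mm²); the sphere at (9, -1) is absent (|z−center|=12.300 > r=9); the sphere at (16, 8.5) is absent (|z−center|=19.300 > r=4); Merging all regions: only the 21.5×27 cube is present, so the union is just that shape — area = 580.50 mm²; the cylinder at (2, -3.5) is not intersected at this z (z outside [16.5, 22.5]); Taking the first minus the rest: none of the subtracted shapes is present at this height, so the result so far is unchanged — area = 580.50 mm². At z = 3.2: the cube (footprint 21.5×27) is included at this height (area 580.50 mm²); the sphere at (9, -1) does not reach this height (|z−center|=9.300 > r=9); the sphere at (16, 8.5) is not intersected at this z (|z−center|=16.300 > r=4); Combining (union): only the 21.5×27 cube is present, so the union is just that shape — area = 580.50 mm²; the cylinder at (2, -3.5) does not reach this height (z outside [16.5, 22.5]); Subtracting the remaining from the first: none of the subtracted shapes is present at this height, so that combined region is unchanged — area = 580.50 mm². Checking containment: the cross-section at z = 3.2 is a subset of the cross-section at z = 0.2.

entirely on top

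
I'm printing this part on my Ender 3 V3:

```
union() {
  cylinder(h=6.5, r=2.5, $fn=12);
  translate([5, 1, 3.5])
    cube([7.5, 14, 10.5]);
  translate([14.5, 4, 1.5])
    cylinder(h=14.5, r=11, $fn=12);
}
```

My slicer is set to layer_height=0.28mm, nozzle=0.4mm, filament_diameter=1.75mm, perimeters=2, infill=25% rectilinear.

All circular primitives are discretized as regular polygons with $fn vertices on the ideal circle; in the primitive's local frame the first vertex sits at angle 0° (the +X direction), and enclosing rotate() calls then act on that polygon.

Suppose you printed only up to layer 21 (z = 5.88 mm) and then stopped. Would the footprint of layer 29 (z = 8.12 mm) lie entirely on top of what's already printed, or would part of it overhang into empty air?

entirely on top

Compare the two slices. At z = 5.88: the r=2.5 cylinder gives a regular 12-gon of circumradius 2.5 (constant along its height) (area = (12/2)·2.500²·sin(360°/12) = 18.75 mm²); the cube at (5, 1) (footprint 7.5×14) is included at this height (area 105.00 mm²); the r=11 cylinder at (14.5, 4) gives a regular 12-gon of circumradius 11 (constant along its height) (area = (12/2)·11.000²·sin(360°/12) = 363.00 mm²); Combining (union): the regions partially overlap — summed areas 486.75 mm² minus the doubly-counted overlap 87.59 mm² gives 399.16 mm² — area = 399.16 mm². At z = 8.12: the cylinder is absent (z outside [0, 6.5]); the cube at (5, 1) is present — its section is the full 7.5×14 rectangle (area 105.00 mm²); the r=11 cylinder at (14.5, 4) gives a regular 12-gon of circumradius 11 (constant along its height) (area = (12/2)·11.000²·sin(360°/12) = 363.00 mm²); Merging all regions: the regions partially overlap — summed areas 468.00 mm² minus the doubly-counted overlap 87.59 mm² gives 380.41 mm² — area = 380.41 mm². Checking containment: the cross-section at z = 8.12 is a subset of the cross-section at z = 5.88.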